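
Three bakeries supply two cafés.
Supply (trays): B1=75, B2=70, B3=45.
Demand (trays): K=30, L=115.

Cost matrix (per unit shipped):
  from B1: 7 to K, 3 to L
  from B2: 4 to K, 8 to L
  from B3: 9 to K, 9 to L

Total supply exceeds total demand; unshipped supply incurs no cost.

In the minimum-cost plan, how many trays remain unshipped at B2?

0

An optimal plan:
  B1->L: 75 × 3 = 225
  B2->K: 30 × 4 = 120
  B2->L: 40 × 8 = 320
Total cost = 665.
B2 ships 70 of its 70, leaving 0.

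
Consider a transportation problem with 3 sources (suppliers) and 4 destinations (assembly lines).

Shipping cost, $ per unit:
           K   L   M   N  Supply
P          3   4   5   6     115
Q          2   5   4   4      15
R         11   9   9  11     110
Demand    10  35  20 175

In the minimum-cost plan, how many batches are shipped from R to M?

Optimal shipments:
  P->K: 10 × $3 = $30
  P->L: 35 × $4 = $140
  P->N: 70 × $6 = $420
  Q->N: 15 × $4 = $60
  R->M: 20 × $9 = $180
  R->N: 90 × $11 = $990
Total cost = $1820.
So R→M carries 20 batches.

20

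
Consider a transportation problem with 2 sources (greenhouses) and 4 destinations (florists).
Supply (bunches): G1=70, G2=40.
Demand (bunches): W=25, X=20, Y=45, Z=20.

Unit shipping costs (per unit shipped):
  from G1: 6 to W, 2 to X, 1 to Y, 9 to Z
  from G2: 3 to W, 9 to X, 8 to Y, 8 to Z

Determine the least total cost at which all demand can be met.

An optimal shipping plan:
  G1–X: 20 × 2 = 40
  G1–Y: 45 × 1 = 45
  G1–Z: 5 × 9 = 45
  G2–W: 25 × 3 = 75
  G2–Z: 15 × 8 = 120
Total = 40 + 45 + 45 + 75 + 120 = 325.
(Supply check: G1 ships 70; G2 ships 40.)

325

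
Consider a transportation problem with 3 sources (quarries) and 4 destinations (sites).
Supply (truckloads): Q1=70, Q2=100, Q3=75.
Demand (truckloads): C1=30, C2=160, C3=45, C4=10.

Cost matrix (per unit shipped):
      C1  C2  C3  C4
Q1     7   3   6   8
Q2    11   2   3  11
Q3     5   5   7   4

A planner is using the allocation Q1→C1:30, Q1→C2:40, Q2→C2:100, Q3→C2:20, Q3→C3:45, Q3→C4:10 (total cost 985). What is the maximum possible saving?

Current plan cost = 30·7 + 40·3 + 100·2 + 20·5 + 45·7 + 10·4 = 985.
Optimal plan:
  Q1 to C2: 70 × 3 = 210
  Q2 to C2: 55 × 2 = 110
  Q2 to C3: 45 × 3 = 135
  Q3 to C1: 30 × 5 = 150
  Q3 to C2: 35 × 5 = 175
  Q3 to C4: 10 × 4 = 40
Optimal cost = 820.
Saving = 985 − 820 = 165.

165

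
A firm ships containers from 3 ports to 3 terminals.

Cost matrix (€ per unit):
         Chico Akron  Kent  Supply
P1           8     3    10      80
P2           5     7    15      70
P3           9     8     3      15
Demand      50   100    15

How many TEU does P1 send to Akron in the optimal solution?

The minimum-cost plan:
  P1→Akron: 80 × €3 = €240
  P2→Chico: 50 × €5 = €250
  P2→Akron: 20 × €7 = €140
  P3→Kent: 15 × €3 = €45
Total cost = €675.
So P1→Akron carries 80 TEU.

80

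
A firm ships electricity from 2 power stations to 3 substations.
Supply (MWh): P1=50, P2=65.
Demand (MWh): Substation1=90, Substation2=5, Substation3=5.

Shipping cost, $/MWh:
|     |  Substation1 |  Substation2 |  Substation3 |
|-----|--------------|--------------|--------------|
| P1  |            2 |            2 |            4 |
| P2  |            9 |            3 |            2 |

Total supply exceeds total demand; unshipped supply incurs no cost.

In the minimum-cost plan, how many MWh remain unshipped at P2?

15

Minimum-cost shipments:
  P1–Substation1: 50 × $2 = $100
  P2–Substation1: 40 × $9 = $360
  P2–Substation2: 5 × $3 = $15
  P2–Substation3: 5 × $2 = $10
Total cost = $485.
P2 ships 50 of its 65, leaving 15.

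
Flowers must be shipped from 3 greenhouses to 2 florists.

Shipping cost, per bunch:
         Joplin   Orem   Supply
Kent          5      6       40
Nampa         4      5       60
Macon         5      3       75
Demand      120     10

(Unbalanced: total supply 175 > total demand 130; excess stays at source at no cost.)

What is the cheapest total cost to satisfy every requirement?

570

An optimal shipping plan:
  Nampa–Joplin: 60 bunches
  Macon–Joplin: 60 bunches
  Macon–Orem: 10 bunches
Total cost = 570.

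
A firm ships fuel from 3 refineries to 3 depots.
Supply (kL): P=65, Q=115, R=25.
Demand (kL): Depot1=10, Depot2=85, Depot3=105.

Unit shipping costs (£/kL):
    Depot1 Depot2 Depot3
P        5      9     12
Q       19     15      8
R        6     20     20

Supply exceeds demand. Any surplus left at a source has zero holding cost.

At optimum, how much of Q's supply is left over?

0

An optimal plan:
  P to Depot2: 65 × £9 = £585
  Q to Depot2: 10 × £15 = £150
  Q to Depot3: 105 × £8 = £840
  R to Depot1: 10 × £6 = £60
  R to Depot2: 10 × £20 = £200
Total cost = £1835.
Q ships 115 of its 115, leaving 0.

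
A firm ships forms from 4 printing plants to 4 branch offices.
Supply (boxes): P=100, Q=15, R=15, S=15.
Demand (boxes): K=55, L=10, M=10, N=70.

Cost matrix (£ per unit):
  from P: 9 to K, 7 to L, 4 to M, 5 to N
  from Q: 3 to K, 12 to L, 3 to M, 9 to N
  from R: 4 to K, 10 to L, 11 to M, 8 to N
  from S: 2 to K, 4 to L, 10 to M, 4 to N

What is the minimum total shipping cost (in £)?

A cheapest plan:
  P→K: 10 × £9 = £90
  P→L: 10 × £7 = £70
  P→M: 10 × £4 = £40
  P→N: 70 × £5 = £350
  Q→K: 15 × £3 = £45
  R→K: 15 × £4 = £60
  S→K: 15 × £2 = £30
Total = 90 + 70 + 40 + 350 + 45 + 60 + 30 = £685.
(Supply check: P ships 100; Q ships 15; R ships 15; S ships 15.)

685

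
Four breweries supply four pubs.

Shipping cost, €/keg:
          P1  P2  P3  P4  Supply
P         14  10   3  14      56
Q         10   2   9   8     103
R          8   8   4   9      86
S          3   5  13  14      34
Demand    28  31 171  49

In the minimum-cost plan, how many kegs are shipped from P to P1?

0

Solving gives:
  P->P3: 56 kegs
  Q->P2: 25 kegs
  Q->P3: 29 kegs
  Q->P4: 49 kegs
  R->P3: 86 kegs
  S->P1: 28 kegs
  S->P2: 6 kegs
Total cost = €1329.
The route P→P1 is not used.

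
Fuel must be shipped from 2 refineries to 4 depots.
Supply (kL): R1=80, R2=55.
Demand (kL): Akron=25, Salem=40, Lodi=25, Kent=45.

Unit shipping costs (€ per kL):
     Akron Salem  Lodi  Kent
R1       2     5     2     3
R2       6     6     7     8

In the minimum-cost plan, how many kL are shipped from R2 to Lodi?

0

Solving gives:
  R1–Akron: 10 × €2 = €20
  R1–Lodi: 25 × €2 = €50
  R1–Kent: 45 × €3 = €135
  R2–Akron: 15 × €6 = €90
  R2–Salem: 40 × €6 = €240
Total cost = €535.
The route R2→Lodi is not used.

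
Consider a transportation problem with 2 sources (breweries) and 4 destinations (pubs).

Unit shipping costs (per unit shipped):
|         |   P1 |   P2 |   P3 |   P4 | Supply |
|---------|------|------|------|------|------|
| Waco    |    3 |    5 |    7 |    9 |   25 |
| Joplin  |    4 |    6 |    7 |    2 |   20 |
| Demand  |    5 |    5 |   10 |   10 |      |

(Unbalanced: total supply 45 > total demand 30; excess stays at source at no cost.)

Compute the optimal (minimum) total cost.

130

An optimal shipping plan:
  Waco→P1: 5 × 3 = 15
  Waco→P2: 5 × 5 = 25
  Waco→P3: 10 × 7 = 70
  Joplin→P4: 10 × 2 = 20
Total = 15 + 25 + 70 + 20 = 130.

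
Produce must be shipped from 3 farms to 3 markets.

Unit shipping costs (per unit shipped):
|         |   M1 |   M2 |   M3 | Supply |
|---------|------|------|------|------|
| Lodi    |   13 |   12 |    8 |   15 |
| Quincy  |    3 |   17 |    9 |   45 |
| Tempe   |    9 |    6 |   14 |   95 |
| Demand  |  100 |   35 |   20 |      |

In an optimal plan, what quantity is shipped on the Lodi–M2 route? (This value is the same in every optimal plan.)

Optimal shipments:
  Lodi to M3: 15 × 8 = 120
  Quincy to M1: 45 × 3 = 135
  Tempe to M1: 55 × 9 = 495
  Tempe to M2: 35 × 6 = 210
  Tempe to M3: 5 × 14 = 70
Total cost = 1030.
The route Lodi→M2 is not used.

0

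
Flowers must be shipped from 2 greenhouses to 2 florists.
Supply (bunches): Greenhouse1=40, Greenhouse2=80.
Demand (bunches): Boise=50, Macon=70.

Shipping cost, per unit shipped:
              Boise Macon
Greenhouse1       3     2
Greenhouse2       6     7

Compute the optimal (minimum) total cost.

590

One minimum-cost allocation:
  Greenhouse1–Macon: 40 bunches
  Greenhouse2–Boise: 50 bunches
  Greenhouse2–Macon: 30 bunches
Total cost = 590.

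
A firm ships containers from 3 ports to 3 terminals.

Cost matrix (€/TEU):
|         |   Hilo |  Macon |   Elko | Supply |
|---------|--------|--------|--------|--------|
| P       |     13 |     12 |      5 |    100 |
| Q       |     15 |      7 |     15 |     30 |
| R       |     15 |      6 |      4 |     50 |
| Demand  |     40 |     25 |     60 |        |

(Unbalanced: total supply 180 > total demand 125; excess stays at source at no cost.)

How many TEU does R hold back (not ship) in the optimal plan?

0

Minimum-cost shipments:
  P->Hilo: 40 × €13 = €520
  P->Elko: 10 × €5 = €50
  Q->Macon: 25 × €7 = €175
  R->Elko: 50 × €4 = €200
Total cost = €945.
R ships 50 of its 50, leaving 0.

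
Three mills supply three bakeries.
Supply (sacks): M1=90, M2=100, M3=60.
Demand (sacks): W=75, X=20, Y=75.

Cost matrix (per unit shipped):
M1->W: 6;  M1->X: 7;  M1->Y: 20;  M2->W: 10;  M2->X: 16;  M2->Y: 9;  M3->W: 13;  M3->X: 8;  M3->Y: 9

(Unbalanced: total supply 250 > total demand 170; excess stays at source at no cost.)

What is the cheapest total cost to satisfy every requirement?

One minimum-cost allocation:
  M1->W: 75 × 6 = 450
  M1->X: 15 × 7 = 105
  M2->Y: 75 × 9 = 675
  M3->X: 5 × 8 = 40
Total = 450 + 105 + 675 + 40 = 1270.
(Supply check: M1 ships 90; M2 ships 75; M3 ships 5.)

1270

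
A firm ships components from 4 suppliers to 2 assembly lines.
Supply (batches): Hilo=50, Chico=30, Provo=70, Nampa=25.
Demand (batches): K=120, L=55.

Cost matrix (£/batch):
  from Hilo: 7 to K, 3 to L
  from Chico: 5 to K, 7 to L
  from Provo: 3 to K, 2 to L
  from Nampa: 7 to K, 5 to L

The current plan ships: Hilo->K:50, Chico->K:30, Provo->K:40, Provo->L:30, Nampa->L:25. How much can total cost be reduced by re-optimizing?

130

Current plan cost = 50·7 + 30·5 + 40·3 + 30·2 + 25·5 = £805.
Optimal plan:
  Hilo→L: 50 batches
  Chico→K: 30 batches
  Provo→K: 70 batches
  Nampa→K: 20 batches
  Nampa→L: 5 batches
Optimal cost = £675.
Saving = 805 − 675 = £130.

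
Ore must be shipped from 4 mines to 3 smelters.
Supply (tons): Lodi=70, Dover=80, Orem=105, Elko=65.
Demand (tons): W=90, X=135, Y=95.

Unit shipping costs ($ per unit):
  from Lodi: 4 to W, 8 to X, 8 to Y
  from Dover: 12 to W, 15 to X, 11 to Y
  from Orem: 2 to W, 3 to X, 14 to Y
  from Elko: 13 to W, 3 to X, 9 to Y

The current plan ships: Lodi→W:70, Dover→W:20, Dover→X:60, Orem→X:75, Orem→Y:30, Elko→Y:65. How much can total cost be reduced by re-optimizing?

955

Current plan cost = 70·4 + 20·12 + 60·15 + 75·3 + 30·14 + 65·9 = $2650.
Optimal plan:
  Lodi–W: 55 × $4 = $220
  Lodi–Y: 15 × $8 = $120
  Dover–Y: 80 × $11 = $880
  Orem–W: 35 × $2 = $70
  Orem–X: 70 × $3 = $210
  Elko–X: 65 × $3 = $195
Optimal cost = $1695.
Saving = 2650 − 1695 = $955.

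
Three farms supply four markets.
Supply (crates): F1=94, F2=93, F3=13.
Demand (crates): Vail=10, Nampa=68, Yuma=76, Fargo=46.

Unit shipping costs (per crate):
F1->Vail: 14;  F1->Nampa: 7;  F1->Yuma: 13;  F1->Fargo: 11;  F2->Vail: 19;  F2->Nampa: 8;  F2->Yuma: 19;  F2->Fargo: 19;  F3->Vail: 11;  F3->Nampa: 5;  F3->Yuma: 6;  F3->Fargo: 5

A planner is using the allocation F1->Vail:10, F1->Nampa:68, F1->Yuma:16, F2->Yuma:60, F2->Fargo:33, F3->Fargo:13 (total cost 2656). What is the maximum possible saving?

Current plan cost = 10·14 + 68·7 + 16·13 + 60·19 + 33·19 + 13·5 = 2656.
Optimal plan:
  F1→Yuma: 48 crates
  F1→Fargo: 46 crates
  F2→Vail: 10 crates
  F2→Nampa: 68 crates
  F2→Yuma: 15 crates
  F3→Yuma: 13 crates
Optimal cost = 2227.
Saving = 2656 − 2227 = 429.

429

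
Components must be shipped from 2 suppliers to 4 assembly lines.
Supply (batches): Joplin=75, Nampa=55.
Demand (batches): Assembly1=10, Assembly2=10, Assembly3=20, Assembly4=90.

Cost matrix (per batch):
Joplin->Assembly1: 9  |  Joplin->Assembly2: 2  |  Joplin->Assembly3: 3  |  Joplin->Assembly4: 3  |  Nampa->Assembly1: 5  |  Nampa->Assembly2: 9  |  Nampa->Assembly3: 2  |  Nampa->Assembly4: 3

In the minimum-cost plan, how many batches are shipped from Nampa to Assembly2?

Optimal shipments:
  Joplin→Assembly2: 10 batches
  Joplin→Assembly4: 65 batches
  Nampa→Assembly1: 10 batches
  Nampa→Assembly3: 20 batches
  Nampa→Assembly4: 25 batches
Total cost = 380.
The route Nampa→Assembly2 is not used.

0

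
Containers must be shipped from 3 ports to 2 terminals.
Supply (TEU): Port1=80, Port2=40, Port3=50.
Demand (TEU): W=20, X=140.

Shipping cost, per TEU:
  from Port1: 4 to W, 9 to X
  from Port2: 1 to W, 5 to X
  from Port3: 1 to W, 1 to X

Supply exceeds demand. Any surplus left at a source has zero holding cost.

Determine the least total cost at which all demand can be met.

An optimal shipping plan:
  Port1→W: 20 × 4 = 80
  Port1→X: 50 × 9 = 450
  Port2→X: 40 × 5 = 200
  Port3→X: 50 × 1 = 50
Total = 80 + 450 + 200 + 50 = 780.

780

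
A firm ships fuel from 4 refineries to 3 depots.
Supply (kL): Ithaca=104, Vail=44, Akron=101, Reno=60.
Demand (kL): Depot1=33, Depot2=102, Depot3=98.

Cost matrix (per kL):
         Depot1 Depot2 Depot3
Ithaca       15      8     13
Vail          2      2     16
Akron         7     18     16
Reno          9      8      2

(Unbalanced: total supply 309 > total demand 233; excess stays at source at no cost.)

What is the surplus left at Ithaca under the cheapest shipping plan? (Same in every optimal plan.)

Minimum-cost shipments:
  Ithaca–Depot2: 58 × 8 = 464
  Ithaca–Depot3: 38 × 13 = 494
  Vail–Depot2: 44 × 2 = 88
  Akron–Depot1: 33 × 7 = 231
  Reno–Depot3: 60 × 2 = 120
Total cost = 1397.
Ithaca ships 96 of its 104, leaving 8.

8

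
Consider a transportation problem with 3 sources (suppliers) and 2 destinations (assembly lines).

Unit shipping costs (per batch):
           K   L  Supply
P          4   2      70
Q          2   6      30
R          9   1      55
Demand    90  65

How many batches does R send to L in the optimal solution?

Solving gives:
  P->K: 60 batches
  P->L: 10 batches
  Q->K: 30 batches
  R->L: 55 batches
Total cost = 375.
So R→L carries 55 batches.

55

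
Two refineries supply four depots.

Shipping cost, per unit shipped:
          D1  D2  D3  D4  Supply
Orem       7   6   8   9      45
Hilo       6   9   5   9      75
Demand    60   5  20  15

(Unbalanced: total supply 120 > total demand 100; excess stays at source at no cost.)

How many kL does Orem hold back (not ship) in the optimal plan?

20

Minimum-cost shipments:
  Orem→D1: 5 × 7 = 35
  Orem→D2: 5 × 6 = 30
  Orem→D4: 15 × 9 = 135
  Hilo→D1: 55 × 6 = 330
  Hilo→D3: 20 × 5 = 100
Total cost = 630.
Orem ships 25 of its 45, leaving 20.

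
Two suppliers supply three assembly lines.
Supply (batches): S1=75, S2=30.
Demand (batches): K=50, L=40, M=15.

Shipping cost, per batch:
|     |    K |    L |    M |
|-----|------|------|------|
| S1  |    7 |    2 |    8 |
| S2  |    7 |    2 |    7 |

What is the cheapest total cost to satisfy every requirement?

535

A cheapest plan:
  S1–K: 35 batches
  S1–L: 40 batches
  S2–K: 15 batches
  S2–M: 15 batches
Total cost = 535.
(Supply check: S1 ships 75; S2 ships 30.)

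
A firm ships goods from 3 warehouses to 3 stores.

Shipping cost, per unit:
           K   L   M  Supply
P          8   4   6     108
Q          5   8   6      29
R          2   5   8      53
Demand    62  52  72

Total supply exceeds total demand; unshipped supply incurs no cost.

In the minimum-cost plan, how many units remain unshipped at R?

An optimal plan:
  P->L: 52 × 4 = 208
  P->M: 52 × 6 = 312
  Q->K: 9 × 5 = 45
  Q->M: 20 × 6 = 120
  R->K: 53 × 2 = 106
Total cost = 791.
R ships 53 of its 53, leaving 0.

0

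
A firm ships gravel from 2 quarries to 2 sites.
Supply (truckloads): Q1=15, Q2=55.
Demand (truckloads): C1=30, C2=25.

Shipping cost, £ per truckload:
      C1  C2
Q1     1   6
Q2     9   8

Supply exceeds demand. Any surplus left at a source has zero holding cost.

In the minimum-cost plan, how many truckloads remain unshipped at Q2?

An optimal plan:
  Q1–C1: 15 × £1 = £15
  Q2–C1: 15 × £9 = £135
  Q2–C2: 25 × £8 = £200
Total cost = £350.
Q2 ships 40 of its 55, leaving 15.

15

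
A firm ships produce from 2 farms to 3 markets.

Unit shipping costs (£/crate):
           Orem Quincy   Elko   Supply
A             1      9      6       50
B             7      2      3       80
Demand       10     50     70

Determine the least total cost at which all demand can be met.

440

One minimum-cost allocation:
  A to Orem: 10 × £1 = £10
  A to Elko: 40 × £6 = £240
  B to Quincy: 50 × £2 = £100
  B to Elko: 30 × £3 = £90
Total = 10 + 240 + 100 + 90 = £440.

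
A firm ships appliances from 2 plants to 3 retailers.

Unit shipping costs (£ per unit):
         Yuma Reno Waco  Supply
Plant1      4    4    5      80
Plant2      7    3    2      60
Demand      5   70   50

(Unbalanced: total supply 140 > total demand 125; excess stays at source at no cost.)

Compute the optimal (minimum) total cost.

An optimal shipping plan:
  Plant1 to Yuma: 5 × £4 = £20
  Plant1 to Reno: 60 × £4 = £240
  Plant2 to Reno: 10 × £3 = £30
  Plant2 to Waco: 50 × £2 = £100
Total = 20 + 240 + 30 + 100 = £390.
(Supply check: Plant1 ships 65; Plant2 ships 60.)

390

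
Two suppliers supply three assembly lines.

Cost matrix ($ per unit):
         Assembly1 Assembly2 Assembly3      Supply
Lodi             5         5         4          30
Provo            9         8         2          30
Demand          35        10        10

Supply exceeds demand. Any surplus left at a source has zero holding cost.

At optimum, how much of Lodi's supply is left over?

Minimum-cost shipments:
  Lodi to Assembly1: 30 × $5 = $150
  Provo to Assembly1: 5 × $9 = $45
  Provo to Assembly2: 10 × $8 = $80
  Provo to Assembly3: 10 × $2 = $20
Total cost = $295.
Lodi ships 30 of its 30, leaving 0.

0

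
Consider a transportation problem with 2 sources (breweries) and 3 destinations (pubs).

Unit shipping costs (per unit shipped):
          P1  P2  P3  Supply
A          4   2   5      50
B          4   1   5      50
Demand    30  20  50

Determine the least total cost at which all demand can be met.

Optimal allocation:
  A–P1: 30 × 4 = 120
  A–P3: 20 × 5 = 100
  B–P2: 20 × 1 = 20
  B–P3: 30 × 5 = 150
Total = 120 + 100 + 20 + 150 = 390.

390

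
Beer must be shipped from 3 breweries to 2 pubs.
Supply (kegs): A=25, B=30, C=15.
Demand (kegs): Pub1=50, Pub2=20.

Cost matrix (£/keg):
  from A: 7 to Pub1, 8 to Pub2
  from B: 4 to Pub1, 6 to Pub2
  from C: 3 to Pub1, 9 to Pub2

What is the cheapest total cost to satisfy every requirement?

360

An optimal shipping plan:
  A to Pub1: 5 × £7 = £35
  A to Pub2: 20 × £8 = £160
  B to Pub1: 30 × £4 = £120
  C to Pub1: 15 × £3 = £45
Total = 35 + 160 + 120 + 45 = £360.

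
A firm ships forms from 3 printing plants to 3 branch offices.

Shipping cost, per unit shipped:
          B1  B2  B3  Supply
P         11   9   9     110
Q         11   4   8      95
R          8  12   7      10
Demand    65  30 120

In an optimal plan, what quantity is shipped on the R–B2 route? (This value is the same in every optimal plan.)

0

Solving gives:
  P–B1: 55 × 11 = 605
  P–B3: 55 × 9 = 495
  Q–B2: 30 × 4 = 120
  Q–B3: 65 × 8 = 520
  R–B1: 10 × 8 = 80
Total cost = 1820.
The route R→B2 is not used.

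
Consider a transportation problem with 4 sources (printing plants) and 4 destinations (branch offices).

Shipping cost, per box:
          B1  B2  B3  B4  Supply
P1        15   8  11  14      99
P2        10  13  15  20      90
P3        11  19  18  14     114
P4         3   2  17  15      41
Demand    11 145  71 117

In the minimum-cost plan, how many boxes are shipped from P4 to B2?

Solving gives:
  P1 to B2: 96 × 8 = 768
  P1 to B4: 3 × 14 = 42
  P2 to B1: 11 × 10 = 110
  P2 to B2: 8 × 13 = 104
  P2 to B3: 71 × 15 = 1065
  P3 to B4: 114 × 14 = 1596
  P4 to B2: 41 × 2 = 82
Total cost = 3767.
So P4→B2 carries 41 boxes.

41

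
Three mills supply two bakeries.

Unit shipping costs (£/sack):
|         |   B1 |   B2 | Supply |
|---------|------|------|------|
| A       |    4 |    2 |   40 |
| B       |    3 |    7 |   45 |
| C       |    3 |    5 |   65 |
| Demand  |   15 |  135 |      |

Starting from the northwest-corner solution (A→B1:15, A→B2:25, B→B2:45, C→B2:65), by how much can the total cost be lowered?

Current plan cost = 15·4 + 25·2 + 45·7 + 65·5 = £750.
Optimal plan:
  A->B2: 40 × £2 = £80
  B->B1: 15 × £3 = £45
  B->B2: 30 × £7 = £210
  C->B2: 65 × £5 = £325
Optimal cost = £660.
Saving = 750 − 660 = £90.

90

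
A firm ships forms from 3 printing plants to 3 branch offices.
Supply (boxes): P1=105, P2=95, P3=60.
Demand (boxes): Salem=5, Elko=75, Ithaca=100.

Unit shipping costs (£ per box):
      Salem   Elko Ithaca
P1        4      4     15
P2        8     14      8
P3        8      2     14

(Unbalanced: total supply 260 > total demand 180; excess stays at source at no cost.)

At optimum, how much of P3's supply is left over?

Minimum-cost shipments:
  P1 to Salem: 5 × £4 = £20
  P1 to Elko: 15 × £4 = £60
  P1 to Ithaca: 5 × £15 = £75
  P2 to Ithaca: 95 × £8 = £760
  P3 to Elko: 60 × £2 = £120
Total cost = £1035.
P3 ships 60 of its 60, leaving 0.

0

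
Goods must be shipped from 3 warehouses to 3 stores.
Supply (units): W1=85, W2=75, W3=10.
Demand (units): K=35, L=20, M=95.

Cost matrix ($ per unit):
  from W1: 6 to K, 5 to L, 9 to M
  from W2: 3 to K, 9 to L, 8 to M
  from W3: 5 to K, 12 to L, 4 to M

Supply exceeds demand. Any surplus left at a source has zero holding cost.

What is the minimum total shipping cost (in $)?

970

A cheapest plan:
  W1–L: 20 × $5 = $100
  W1–M: 45 × $9 = $405
  W2–K: 35 × $3 = $105
  W2–M: 40 × $8 = $320
  W3–M: 10 × $4 = $40
Total = 100 + 405 + 105 + 320 + 40 = $970.
(Supply check: W1 ships 65; W2 ships 75; W3 ships 10.)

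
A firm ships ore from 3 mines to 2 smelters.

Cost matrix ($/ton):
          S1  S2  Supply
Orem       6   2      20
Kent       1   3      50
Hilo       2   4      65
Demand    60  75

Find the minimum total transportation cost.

330

A cheapest plan:
  Orem to S2: 20 tons
  Kent to S1: 50 tons
  Hilo to S1: 10 tons
  Hilo to S2: 55 tons
Total cost = $330.
(Supply check: Orem ships 20; Kent ships 50; Hilo ships 65.)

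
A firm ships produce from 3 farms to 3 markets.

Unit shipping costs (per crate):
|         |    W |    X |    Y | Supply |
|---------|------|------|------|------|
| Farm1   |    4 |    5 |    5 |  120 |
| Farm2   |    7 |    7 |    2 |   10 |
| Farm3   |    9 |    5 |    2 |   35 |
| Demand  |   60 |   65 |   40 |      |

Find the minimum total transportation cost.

645

A cheapest plan:
  Farm1 to W: 60 × 4 = 240
  Farm1 to X: 60 × 5 = 300
  Farm2 to Y: 10 × 2 = 20
  Farm3 to X: 5 × 5 = 25
  Farm3 to Y: 30 × 2 = 60
Total = 240 + 300 + 20 + 25 + 60 = 645.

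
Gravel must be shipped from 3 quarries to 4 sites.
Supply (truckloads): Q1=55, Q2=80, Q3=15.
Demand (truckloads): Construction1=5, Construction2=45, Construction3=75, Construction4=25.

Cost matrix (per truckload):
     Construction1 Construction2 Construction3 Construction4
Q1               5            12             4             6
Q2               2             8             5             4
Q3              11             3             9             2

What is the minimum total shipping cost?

An optimal shipping plan:
  Q1->Construction3: 55 × 4 = 220
  Q2->Construction1: 5 × 2 = 10
  Q2->Construction2: 30 × 8 = 240
  Q2->Construction3: 20 × 5 = 100
  Q2->Construction4: 25 × 4 = 100
  Q3->Construction2: 15 × 3 = 45
Total = 220 + 10 + 240 + 100 + 100 + 45 = 715.

715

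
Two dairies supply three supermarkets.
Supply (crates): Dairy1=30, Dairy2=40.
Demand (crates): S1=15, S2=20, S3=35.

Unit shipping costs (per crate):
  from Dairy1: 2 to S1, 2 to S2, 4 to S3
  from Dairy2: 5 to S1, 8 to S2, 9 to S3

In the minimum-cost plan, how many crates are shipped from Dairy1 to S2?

Optimal shipments:
  Dairy1→S2: 20 × 2 = 40
  Dairy1→S3: 10 × 4 = 40
  Dairy2→S1: 15 × 5 = 75
  Dairy2→S3: 25 × 9 = 225
Total cost = 380.
So Dairy1→S2 carries 20 crates.

20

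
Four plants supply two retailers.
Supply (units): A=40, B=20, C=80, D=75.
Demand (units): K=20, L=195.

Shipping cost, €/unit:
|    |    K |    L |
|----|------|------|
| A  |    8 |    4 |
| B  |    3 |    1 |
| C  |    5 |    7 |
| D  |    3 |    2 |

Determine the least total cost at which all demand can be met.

One minimum-cost allocation:
  A to L: 40 × €4 = €160
  B to L: 20 × €1 = €20
  C to K: 20 × €5 = €100
  C to L: 60 × €7 = €420
  D to L: 75 × €2 = €150
Total = 160 + 20 + 100 + 420 + 150 = €850.
(Supply check: A ships 40; B ships 20; C ships 80; D ships 75.)

850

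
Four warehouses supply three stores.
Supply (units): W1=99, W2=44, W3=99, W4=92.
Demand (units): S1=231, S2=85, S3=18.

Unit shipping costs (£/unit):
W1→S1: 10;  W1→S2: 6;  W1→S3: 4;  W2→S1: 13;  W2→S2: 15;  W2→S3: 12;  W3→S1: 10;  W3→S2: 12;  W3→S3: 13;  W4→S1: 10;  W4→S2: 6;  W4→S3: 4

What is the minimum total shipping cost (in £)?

One minimum-cost allocation:
  W1–S2: 85 × £6 = £510
  W1–S3: 14 × £4 = £56
  W2–S1: 44 × £13 = £572
  W3–S1: 99 × £10 = £990
  W4–S1: 88 × £10 = £880
  W4–S3: 4 × £4 = £16
Total = 510 + 56 + 572 + 990 + 880 + 16 = £3024.

3024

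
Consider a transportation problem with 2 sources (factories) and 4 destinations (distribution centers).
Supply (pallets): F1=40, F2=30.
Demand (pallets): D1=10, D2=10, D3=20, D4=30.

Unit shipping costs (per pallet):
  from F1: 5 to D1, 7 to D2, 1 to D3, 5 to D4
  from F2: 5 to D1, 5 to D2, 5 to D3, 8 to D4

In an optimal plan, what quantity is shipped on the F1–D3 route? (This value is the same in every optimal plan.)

Solving gives:
  F1->D3: 20 pallets
  F1->D4: 20 pallets
  F2->D1: 10 pallets
  F2->D2: 10 pallets
  F2->D4: 10 pallets
Total cost = 300.
So F1→D3 carries 20 pallets.

20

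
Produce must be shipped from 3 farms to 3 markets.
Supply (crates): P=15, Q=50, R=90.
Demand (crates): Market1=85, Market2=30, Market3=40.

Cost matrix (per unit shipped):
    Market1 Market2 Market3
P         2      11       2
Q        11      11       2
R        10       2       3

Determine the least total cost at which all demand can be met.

880

An optimal shipping plan:
  P–Market1: 15 × 2 = 30
  Q–Market1: 10 × 11 = 110
  Q–Market3: 40 × 2 = 80
  R–Market1: 60 × 10 = 600
  R–Market2: 30 × 2 = 60
Total = 30 + 110 + 80 + 600 + 60 = 880.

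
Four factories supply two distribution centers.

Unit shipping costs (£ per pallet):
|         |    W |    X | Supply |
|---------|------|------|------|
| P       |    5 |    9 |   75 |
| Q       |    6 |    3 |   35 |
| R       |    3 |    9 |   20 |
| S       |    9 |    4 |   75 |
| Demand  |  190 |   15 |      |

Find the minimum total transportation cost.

One minimum-cost allocation:
  P→W: 75 pallets
  Q→W: 35 pallets
  R→W: 20 pallets
  S→W: 60 pallets
  S→X: 15 pallets
Total cost = £1245.

1245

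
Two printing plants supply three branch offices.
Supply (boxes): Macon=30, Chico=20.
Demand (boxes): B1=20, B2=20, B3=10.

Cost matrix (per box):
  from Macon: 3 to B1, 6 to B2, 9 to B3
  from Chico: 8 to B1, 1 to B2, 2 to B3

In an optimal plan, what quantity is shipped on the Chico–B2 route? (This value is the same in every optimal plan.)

10

Solving gives:
  Macon–B1: 20 boxes
  Macon–B2: 10 boxes
  Chico–B2: 10 boxes
  Chico–B3: 10 boxes
Total cost = 150.
So Chico→B2 carries 10 boxes.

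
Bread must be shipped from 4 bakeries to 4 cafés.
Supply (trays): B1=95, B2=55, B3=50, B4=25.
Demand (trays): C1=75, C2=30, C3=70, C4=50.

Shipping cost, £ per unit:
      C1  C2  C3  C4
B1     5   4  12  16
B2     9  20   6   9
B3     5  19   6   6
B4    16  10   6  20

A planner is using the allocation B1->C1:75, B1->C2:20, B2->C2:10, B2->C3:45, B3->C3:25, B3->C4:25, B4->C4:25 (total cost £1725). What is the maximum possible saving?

480

Current plan cost = 75·5 + 20·4 + 10·20 + 45·6 + 25·6 + 25·6 + 25·20 = £1725.
Optimal plan:
  B1→C1: 65 × £5 = £325
  B1→C2: 30 × £4 = £120
  B2→C3: 45 × £6 = £270
  B2→C4: 10 × £9 = £90
  B3→C1: 10 × £5 = £50
  B3→C4: 40 × £6 = £240
  B4→C3: 25 × £6 = £150
Optimal cost = £1245.
Saving = 1725 − 1245 = £480.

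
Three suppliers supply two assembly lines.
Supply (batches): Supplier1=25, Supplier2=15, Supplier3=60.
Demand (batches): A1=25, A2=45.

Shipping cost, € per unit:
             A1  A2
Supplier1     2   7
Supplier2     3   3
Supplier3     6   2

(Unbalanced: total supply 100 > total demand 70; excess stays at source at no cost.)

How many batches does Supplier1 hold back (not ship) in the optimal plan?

An optimal plan:
  Supplier1 to A1: 25 × €2 = €50
  Supplier3 to A2: 45 × €2 = €90
Total cost = €140.
Supplier1 ships 25 of its 25, leaving 0.

0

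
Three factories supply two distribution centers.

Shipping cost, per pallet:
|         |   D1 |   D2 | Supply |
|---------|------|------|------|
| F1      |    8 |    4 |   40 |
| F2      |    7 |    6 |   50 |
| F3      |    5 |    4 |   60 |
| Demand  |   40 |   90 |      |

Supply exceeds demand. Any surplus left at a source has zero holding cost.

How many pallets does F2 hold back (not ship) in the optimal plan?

Minimum-cost shipments:
  F1 to D2: 40 × 4 = 160
  F2 to D1: 30 × 7 = 210
  F3 to D1: 10 × 5 = 50
  F3 to D2: 50 × 4 = 200
Total cost = 620.
F2 ships 30 of its 50, leaving 20.

20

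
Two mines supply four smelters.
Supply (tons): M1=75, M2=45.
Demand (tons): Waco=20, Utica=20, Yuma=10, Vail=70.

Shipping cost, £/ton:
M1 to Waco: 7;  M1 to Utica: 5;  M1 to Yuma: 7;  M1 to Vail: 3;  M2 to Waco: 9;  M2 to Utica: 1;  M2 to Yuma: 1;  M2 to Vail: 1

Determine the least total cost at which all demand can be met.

350

One minimum-cost allocation:
  M1 to Waco: 20 × £7 = £140
  M1 to Vail: 55 × £3 = £165
  M2 to Utica: 20 × £1 = £20
  M2 to Yuma: 10 × £1 = £10
  M2 to Vail: 15 × £1 = £15
Total = 140 + 165 + 20 + 10 + 15 = £350.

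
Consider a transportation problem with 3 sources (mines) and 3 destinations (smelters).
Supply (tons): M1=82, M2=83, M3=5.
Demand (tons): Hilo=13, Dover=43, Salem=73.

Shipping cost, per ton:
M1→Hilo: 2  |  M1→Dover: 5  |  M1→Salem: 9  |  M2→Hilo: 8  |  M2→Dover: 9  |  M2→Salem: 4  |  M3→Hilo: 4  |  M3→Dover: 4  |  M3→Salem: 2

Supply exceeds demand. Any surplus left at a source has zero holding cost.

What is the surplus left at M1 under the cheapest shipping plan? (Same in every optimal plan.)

An optimal plan:
  M1 to Hilo: 13 × 2 = 26
  M1 to Dover: 43 × 5 = 215
  M2 to Salem: 68 × 4 = 272
  M3 to Salem: 5 × 2 = 10
Total cost = 523.
M1 ships 56 of its 82, leaving 26.

26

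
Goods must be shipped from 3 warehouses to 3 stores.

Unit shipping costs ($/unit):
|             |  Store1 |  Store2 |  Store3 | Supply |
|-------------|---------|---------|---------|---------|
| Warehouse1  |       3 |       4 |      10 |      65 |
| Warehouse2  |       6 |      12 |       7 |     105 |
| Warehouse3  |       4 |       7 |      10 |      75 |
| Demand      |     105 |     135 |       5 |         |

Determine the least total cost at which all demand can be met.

Optimal allocation:
  Warehouse1–Store2: 65 × $4 = $260
  Warehouse2–Store1: 100 × $6 = $600
  Warehouse2–Store3: 5 × $7 = $35
  Warehouse3–Store1: 5 × $4 = $20
  Warehouse3–Store2: 70 × $7 = $490
Total = 260 + 600 + 35 + 20 + 490 = $1405.
(Supply check: Warehouse1 ships 65; Warehouse2 ships 105; Warehouse3 ships 75.)

1405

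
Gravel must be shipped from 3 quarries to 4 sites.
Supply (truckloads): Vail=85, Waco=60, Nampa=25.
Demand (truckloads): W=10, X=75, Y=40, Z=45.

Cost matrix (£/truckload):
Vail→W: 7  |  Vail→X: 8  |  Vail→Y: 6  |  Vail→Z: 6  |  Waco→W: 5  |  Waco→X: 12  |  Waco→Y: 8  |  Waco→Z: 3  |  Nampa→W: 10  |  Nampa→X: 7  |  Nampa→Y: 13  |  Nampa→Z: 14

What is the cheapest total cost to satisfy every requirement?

1010

A cheapest plan:
  Vail->X: 50 × £8 = £400
  Vail->Y: 35 × £6 = £210
  Waco->W: 10 × £5 = £50
  Waco->Y: 5 × £8 = £40
  Waco->Z: 45 × £3 = £135
  Nampa->X: 25 × £7 = £175
Total = 400 + 210 + 50 + 40 + 135 + 175 = £1010.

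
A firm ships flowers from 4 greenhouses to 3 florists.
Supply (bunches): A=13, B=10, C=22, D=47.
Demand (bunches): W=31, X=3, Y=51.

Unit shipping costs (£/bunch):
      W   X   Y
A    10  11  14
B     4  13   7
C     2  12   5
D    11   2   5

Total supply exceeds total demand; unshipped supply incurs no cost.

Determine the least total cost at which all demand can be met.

Optimal allocation:
  A->W: 6 × £10 = £60
  B->W: 10 × £4 = £40
  C->W: 15 × £2 = £30
  C->Y: 7 × £5 = £35
  D->X: 3 × £2 = £6
  D->Y: 44 × £5 = £220
Total = 60 + 40 + 30 + 35 + 6 + 220 = £391.

391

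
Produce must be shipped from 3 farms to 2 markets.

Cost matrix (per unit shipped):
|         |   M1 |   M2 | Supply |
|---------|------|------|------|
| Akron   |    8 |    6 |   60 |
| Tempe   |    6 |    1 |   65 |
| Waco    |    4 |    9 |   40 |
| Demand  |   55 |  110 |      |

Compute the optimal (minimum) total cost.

Optimal allocation:
  Akron to M1: 15 × 8 = 120
  Akron to M2: 45 × 6 = 270
  Tempe to M2: 65 × 1 = 65
  Waco to M1: 40 × 4 = 160
Total = 120 + 270 + 65 + 160 = 615.
(Supply check: Akron ships 60; Tempe ships 65; Waco ships 40.)

615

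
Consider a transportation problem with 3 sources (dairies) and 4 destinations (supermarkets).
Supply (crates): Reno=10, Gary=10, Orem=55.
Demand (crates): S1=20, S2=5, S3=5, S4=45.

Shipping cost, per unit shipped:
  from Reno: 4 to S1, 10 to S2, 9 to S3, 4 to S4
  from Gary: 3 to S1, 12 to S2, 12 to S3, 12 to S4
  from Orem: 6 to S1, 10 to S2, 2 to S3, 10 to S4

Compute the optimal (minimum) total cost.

540

A cheapest plan:
  Reno to S4: 10 × 4 = 40
  Gary to S1: 10 × 3 = 30
  Orem to S1: 10 × 6 = 60
  Orem to S2: 5 × 10 = 50
  Orem to S3: 5 × 2 = 10
  Orem to S4: 35 × 10 = 350
Total = 40 + 30 + 60 + 50 + 10 + 350 = 540.
(Supply check: Reno ships 10; Gary ships 10; Orem ships 55.)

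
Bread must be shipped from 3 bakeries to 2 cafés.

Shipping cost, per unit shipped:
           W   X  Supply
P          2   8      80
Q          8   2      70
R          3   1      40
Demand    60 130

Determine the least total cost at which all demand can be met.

460

A cheapest plan:
  P to W: 60 × 2 = 120
  P to X: 20 × 8 = 160
  Q to X: 70 × 2 = 140
  R to X: 40 × 1 = 40
Total = 120 + 160 + 140 + 40 = 460.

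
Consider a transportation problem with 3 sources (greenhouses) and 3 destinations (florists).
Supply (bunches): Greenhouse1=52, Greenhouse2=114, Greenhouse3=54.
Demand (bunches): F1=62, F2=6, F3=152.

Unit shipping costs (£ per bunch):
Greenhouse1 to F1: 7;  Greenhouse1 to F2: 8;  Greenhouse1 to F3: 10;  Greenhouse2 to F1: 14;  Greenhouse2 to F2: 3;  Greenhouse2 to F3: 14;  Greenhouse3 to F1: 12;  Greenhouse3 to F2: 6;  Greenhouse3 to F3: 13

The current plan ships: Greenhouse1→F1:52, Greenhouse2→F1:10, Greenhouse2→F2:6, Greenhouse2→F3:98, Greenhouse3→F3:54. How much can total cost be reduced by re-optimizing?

Current plan cost = 52·7 + 10·14 + 6·3 + 98·14 + 54·13 = £2596.
Optimal plan:
  Greenhouse1->F1: 52 × £7 = £364
  Greenhouse2->F2: 6 × £3 = £18
  Greenhouse2->F3: 108 × £14 = £1512
  Greenhouse3->F1: 10 × £12 = £120
  Greenhouse3->F3: 44 × £13 = £572
Optimal cost = £2586.
Saving = 2596 − 2586 = £10.

10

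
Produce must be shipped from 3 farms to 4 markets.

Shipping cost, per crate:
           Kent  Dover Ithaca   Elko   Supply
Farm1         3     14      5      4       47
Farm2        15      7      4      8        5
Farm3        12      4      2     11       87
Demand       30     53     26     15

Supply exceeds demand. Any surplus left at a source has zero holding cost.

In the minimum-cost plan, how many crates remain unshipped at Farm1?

2

An optimal plan:
  Farm1 to Kent: 30 × 3 = 90
  Farm1 to Elko: 15 × 4 = 60
  Farm3 to Dover: 53 × 4 = 212
  Farm3 to Ithaca: 26 × 2 = 52
Total cost = 414.
Farm1 ships 45 of its 47, leaving 2.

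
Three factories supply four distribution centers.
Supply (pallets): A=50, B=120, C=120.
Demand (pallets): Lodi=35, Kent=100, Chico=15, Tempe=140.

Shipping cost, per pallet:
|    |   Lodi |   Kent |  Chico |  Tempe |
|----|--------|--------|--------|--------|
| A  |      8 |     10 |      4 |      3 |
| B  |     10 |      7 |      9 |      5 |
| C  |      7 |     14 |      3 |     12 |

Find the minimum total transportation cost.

2080

One minimum-cost allocation:
  A–Tempe: 50 pallets
  B–Kent: 100 pallets
  B–Tempe: 20 pallets
  C–Lodi: 35 pallets
  C–Chico: 15 pallets
  C–Tempe: 70 pallets
Total cost = 2080.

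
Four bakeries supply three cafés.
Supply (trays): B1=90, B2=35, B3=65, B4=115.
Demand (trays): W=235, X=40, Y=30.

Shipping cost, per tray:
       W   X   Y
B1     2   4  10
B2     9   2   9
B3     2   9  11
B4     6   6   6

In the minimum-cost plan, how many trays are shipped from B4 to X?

5

Optimal shipments:
  B1->W: 90 × 2 = 180
  B2->X: 35 × 2 = 70
  B3->W: 65 × 2 = 130
  B4->W: 80 × 6 = 480
  B4->X: 5 × 6 = 30
  B4->Y: 30 × 6 = 180
Total cost = 1070.
So B4→X carries 5 trays.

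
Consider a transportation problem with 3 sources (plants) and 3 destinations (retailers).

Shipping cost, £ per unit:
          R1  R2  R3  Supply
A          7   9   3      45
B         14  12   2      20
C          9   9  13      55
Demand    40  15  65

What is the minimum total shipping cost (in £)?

670

A cheapest plan:
  A→R3: 45 × £3 = £135
  B→R3: 20 × £2 = £40
  C→R1: 40 × £9 = £360
  C→R2: 15 × £9 = £135
Total = 135 + 40 + 360 + 135 = £670.
(Supply check: A ships 45; B ships 20; C ships 55.)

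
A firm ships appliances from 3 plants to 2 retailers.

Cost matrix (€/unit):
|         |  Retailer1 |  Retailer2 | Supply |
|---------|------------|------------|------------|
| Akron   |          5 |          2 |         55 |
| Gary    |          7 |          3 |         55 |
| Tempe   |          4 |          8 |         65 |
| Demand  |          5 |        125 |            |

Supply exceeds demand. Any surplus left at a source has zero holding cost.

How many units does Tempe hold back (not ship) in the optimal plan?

45

An optimal plan:
  Akron->Retailer2: 55 × €2 = €110
  Gary->Retailer2: 55 × €3 = €165
  Tempe->Retailer1: 5 × €4 = €20
  Tempe->Retailer2: 15 × €8 = €120
Total cost = €415.
Tempe ships 20 of its 65, leaving 45.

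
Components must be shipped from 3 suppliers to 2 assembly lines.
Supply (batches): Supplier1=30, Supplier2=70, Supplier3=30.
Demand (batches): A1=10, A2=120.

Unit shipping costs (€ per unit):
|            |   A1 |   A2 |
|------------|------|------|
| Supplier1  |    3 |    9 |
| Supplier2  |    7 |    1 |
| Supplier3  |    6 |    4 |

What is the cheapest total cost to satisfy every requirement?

400

A cheapest plan:
  Supplier1 to A1: 10 batches
  Supplier1 to A2: 20 batches
  Supplier2 to A2: 70 batches
  Supplier3 to A2: 30 batches
Total cost = €400.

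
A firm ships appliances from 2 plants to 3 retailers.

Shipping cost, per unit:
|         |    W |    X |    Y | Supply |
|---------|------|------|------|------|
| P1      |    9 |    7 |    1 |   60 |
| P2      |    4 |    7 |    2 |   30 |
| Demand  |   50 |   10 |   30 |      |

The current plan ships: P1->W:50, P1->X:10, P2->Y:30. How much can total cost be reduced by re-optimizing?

Current plan cost = 50·9 + 10·7 + 30·2 = 580.
Optimal plan:
  P1->W: 20 × 9 = 180
  P1->X: 10 × 7 = 70
  P1->Y: 30 × 1 = 30
  P2->W: 30 × 4 = 120
Optimal cost = 400.
Saving = 580 − 400 = 180.

180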